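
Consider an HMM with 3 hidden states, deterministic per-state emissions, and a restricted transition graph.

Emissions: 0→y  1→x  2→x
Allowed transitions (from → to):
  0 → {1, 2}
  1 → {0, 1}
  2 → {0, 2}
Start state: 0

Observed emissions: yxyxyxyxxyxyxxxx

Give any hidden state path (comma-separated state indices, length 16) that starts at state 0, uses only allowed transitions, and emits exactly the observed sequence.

0,2,0,1,0,2,0,2,2,0,1,0,1,1,1,1

  pos 0: y in {0}, choose 0; start
  pos 1: x in {1,2}, choose 2; 0->2 ok
  pos 2: y in {0}, choose 0; 2->0 ok
  pos 3: x in {1,2}, choose 1; 0->1 ok
  pos 4: y in {0}, choose 0; 1->0 ok
  pos 5: x in {1,2}, choose 2; 0->2 ok
  pos 6: y in {0}, choose 0; 2->0 ok
  pos 7: x in {1,2}, choose 2; 0->2 ok
  pos 8: x in {1,2}, choose 2; 2->2 ok
  pos 9: y in {0}, choose 0; 2->0 ok
  pos 10: x in {1,2}, choose 1; 0->1 ok
  pos 11: y in {0}, choose 0; 1->0 ok
  pos 12: x in {1,2}, choose 1; 0->1 ok
  pos 13: x in {1,2}, choose 1; 1->1 ok
  pos 14: x in {1,2}, choose 1; 1->1 ok
  pos 15: x in {1,2}, choose 1; 1->1 ok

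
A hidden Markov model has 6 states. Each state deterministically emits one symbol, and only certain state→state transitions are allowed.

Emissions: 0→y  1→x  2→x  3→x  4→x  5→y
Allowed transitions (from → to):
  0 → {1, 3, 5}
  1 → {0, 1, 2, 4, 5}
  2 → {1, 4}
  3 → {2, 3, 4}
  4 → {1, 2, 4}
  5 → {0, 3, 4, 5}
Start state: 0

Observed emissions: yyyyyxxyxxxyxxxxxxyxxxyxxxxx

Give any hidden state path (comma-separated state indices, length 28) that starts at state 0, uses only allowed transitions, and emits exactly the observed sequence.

  pos 0: y in {0,5}, choose 0; start
  pos 1: y in {0,5}, choose 5; 0->5 ok
  pos 2: y in {0,5}, choose 5; 5->5 ok
  pos 3: y in {0,5}, choose 0; 5->0 ok
  pos 4: y in {0,5}, choose 5; 0->5 ok
  pos 5: x in {1,2,3,4}, choose 4; 5->4 ok
  pos 6: x in {1,2,3,4}, choose 1; 4->1 ok
  pos 7: y in {0,5}, choose 0; 1->0 ok
  pos 8: x in {1,2,3,4}, choose 3; 0->3 ok
  pos 9: x in {1,2,3,4}, choose 2; 3->2 ok
  pos 10: x in {1,2,3,4}, choose 1; 2->1 ok
  pos 11: y in {0,5}, choose 5; 1->5 ok
  pos 12: x in {1,2,3,4}, choose 4; 5->4 ok
  pos 13: x in {1,2,3,4}, choose 2; 4->2 ok
  pos 14: x in {1,2,3,4}, choose 1; 2->1 ok
  pos 15: x in {1,2,3,4}, choose 1; 1->1 ok
  pos 16: x in {1,2,3,4}, choose 2; 1->2 ok
  pos 17: x in {1,2,3,4}, choose 1; 2->1 ok
  pos 18: y in {0,5}, choose 0; 1->0 ok
  pos 19: x in {1,2,3,4}, choose 1; 0->1 ok
  pos 20: x in {1,2,3,4}, choose 1; 1->1 ok
  pos 21: x in {1,2,3,4}, choose 1; 1->1 ok
  pos 22: y in {0,5}, choose 0; 1->0 ok
  pos 23: x in {1,2,3,4}, choose 3; 0->3 ok
  pos 24: x in {1,2,3,4}, choose 3; 3->3 ok
  pos 25: x in {1,2,3,4}, choose 2; 3->2 ok
  pos 26: x in {1,2,3,4}, choose 4; 2->4 ok
  pos 27: x in {1,2,3,4}, choose 4; 4->4 ok

0,5,5,0,5,4,1,0,3,2,1,5,4,2,1,1,2,1,0,1,1,1,0,3,3,2,4,4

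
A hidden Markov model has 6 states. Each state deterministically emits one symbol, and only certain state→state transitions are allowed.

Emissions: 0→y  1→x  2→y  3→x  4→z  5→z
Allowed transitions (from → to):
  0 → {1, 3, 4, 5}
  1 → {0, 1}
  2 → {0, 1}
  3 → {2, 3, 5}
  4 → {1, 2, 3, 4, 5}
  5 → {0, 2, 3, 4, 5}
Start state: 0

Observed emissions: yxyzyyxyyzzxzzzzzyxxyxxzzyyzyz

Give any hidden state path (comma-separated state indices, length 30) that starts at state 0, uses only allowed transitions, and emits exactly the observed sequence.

  [0] y  {0,2}  => 0  start
  [1] x  {1,3}  => 1  0->1 ok
  [2] y  {0,2}  => 0  1->0 ok
  [3] z  {4,5}  => 5  0->5 ok
  [4] y  {0,2}  => 2  5->2 ok
  [5] y  {0,2}  => 0  2->0 ok
  [6] x  {1,3}  => 3  0->3 ok
  [7] y  {0,2}  => 2  3->2 ok
  [8] y  {0,2}  => 0  2->0 ok
  [9] z  {4,5}  => 4  0->4 ok
  [10] z  {4,5}  => 4  4->4 ok
  [11] x  {1,3}  => 3  4->3 ok
  [12] z  {4,5}  => 5  3->5 ok
  [13] z  {4,5}  => 4  5->4 ok
  [14] z  {4,5}  => 5  4->5 ok
  [15] z  {4,5}  => 5  5->5 ok
  [16] z  {4,5}  => 5  5->5 ok
  [17] y  {0,2}  => 2  5->2 ok
  [18] x  {1,3}  => 1  2->1 ok
  [19] x  {1,3}  => 1  1->1 ok
  [20] y  {0,2}  => 0  1->0 ok
  [21] x  {1,3}  => 3  0->3 ok
  [22] x  {1,3}  => 3  3->3 ok
  [23] z  {4,5}  => 5  3->5 ok
  [24] z  {4,5}  => 5  5->5 ok
  [25] y  {0,2}  => 2  5->2 ok
  [26] y  {0,2}  => 0  2->0 ok
  [27] z  {4,5}  => 5  0->5 ok
  [28] y  {0,2}  => 0  5->0 ok
  [29] z  {4,5}  => 5  0->5 ok

0,1,0,5,2,0,3,2,0,4,4,3,5,4,5,5,5,2,1,1,0,3,3,5,5,2,0,5,0,5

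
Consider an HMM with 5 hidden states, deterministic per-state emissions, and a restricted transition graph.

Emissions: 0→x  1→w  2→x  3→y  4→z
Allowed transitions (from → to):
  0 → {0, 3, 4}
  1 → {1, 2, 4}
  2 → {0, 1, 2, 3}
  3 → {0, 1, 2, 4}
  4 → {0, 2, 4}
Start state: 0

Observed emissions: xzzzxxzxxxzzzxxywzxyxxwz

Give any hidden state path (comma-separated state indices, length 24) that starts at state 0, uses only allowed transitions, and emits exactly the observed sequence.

  0: obs=x cand={0,2} pick 0 [start]
  1: obs=z cand={4} pick 4 [0->4 ok]
  2: obs=z cand={4} pick 4 [4->4 ok]
  3: obs=z cand={4} pick 4 [4->4 ok]
  4: obs=x cand={0,2} pick 2 [4->2 ok]
  5: obs=x cand={0,2} pick 0 [2->0 ok]
  6: obs=z cand={4} pick 4 [0->4 ok]
  7: obs=x cand={0,2} pick 2 [4->2 ok]
  8: obs=x cand={0,2} pick 0 [2->0 ok]
  9: obs=x cand={0,2} pick 0 [0->0 ok]
  10: obs=z cand={4} pick 4 [0->4 ok]
  11: obs=z cand={4} pick 4 [4->4 ok]
  12: obs=z cand={4} pick 4 [4->4 ok]
  13: obs=x cand={0,2} pick 2 [4->2 ok]
  14: obs=x cand={0,2} pick 0 [2->0 ok]
  15: obs=y cand={3} pick 3 [0->3 ok]
  16: obs=w cand={1} pick 1 [3->1 ok]
  17: obs=z cand={4} pick 4 [1->4 ok]
  18: obs=x cand={0,2} pick 2 [4->2 ok]
  19: obs=y cand={3} pick 3 [2->3 ok]
  20: obs=x cand={0,2} pick 2 [3->2 ok]
  21: obs=x cand={0,2} pick 2 [2->2 ok]
  22: obs=w cand={1} pick 1 [2->1 ok]
  23: obs=z cand={4} pick 4 [1->4 ok]

0,4,4,4,2,0,4,2,0,0,4,4,4,2,0,3,1,4,2,3,2,2,1,4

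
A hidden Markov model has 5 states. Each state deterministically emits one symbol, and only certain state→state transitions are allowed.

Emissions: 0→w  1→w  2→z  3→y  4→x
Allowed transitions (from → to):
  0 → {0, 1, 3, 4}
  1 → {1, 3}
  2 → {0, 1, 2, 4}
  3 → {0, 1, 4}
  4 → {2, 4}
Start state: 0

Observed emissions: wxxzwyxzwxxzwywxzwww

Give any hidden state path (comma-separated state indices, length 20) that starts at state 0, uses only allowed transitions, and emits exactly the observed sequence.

  [0] w  {0,1}  => 0  start
  [1] x  {4}  => 4  0->4 ok
  [2] x  {4}  => 4  4->4 ok
  [3] z  {2}  => 2  4->2 ok
  [4] w  {0,1}  => 0  2->0 ok
  [5] y  {3}  => 3  0->3 ok
  [6] x  {4}  => 4  3->4 ok
  [7] z  {2}  => 2  4->2 ok
  [8] w  {0,1}  => 0  2->0 ok
  [9] x  {4}  => 4  0->4 ok
  [10] x  {4}  => 4  4->4 ok
  [11] z  {2}  => 2  4->2 ok
  [12] w  {0,1}  => 1  2->1 ok
  [13] y  {3}  => 3  1->3 ok
  [14] w  {0,1}  => 0  3->0 ok
  [15] x  {4}  => 4  0->4 ok
  [16] z  {2}  => 2  4->2 ok
  [17] w  {0,1}  => 0  2->0 ok
  [18] w  {0,1}  => 0  0->0 ok
  [19] w  {0,1}  => 1  0->1 ok

0,4,4,2,0,3,4,2,0,4,4,2,1,3,0,4,2,0,0,1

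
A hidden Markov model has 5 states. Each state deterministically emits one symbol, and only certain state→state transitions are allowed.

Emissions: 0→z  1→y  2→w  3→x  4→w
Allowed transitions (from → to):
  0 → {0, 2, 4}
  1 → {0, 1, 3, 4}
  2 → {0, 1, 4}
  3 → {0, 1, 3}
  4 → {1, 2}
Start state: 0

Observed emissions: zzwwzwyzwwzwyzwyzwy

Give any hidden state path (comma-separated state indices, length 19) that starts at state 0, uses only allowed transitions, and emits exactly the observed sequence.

0,0,4,2,0,2,1,0,4,2,0,2,1,0,2,1,0,4,1

  pos 0: z in {0}, choose 0; start
  pos 1: z in {0}, choose 0; 0->0 ok
  pos 2: w in {2,4}, choose 4; 0->4 ok
  pos 3: w in {2,4}, choose 2; 4->2 ok
  pos 4: z in {0}, choose 0; 2->0 ok
  pos 5: w in {2,4}, choose 2; 0->2 ok
  pos 6: y in {1}, choose 1; 2->1 ok
  pos 7: z in {0}, choose 0; 1->0 ok
  pos 8: w in {2,4}, choose 4; 0->4 ok
  pos 9: w in {2,4}, choose 2; 4->2 ok
  pos 10: z in {0}, choose 0; 2->0 ok
  pos 11: w in {2,4}, choose 2; 0->2 ok
  pos 12: y in {1}, choose 1; 2->1 ok
  pos 13: z in {0}, choose 0; 1->0 ok
  pos 14: w in {2,4}, choose 2; 0->2 ok
  pos 15: y in {1}, choose 1; 2->1 ok
  pos 16: z in {0}, choose 0; 1->0 ok
  pos 17: w in {2,4}, choose 4; 0->4 ok
  pos 18: y in {1}, choose 1; 4->1 ok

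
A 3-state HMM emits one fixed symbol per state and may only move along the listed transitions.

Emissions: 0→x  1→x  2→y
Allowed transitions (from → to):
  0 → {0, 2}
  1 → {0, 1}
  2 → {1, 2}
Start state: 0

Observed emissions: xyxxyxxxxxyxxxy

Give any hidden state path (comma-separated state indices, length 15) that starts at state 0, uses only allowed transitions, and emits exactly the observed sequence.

  [0] x  {0,1}  => 0  start
  [1] y  {2}  => 2  0->2 ok
  [2] x  {0,1}  => 1  2->1 ok
  [3] x  {0,1}  => 0  1->0 ok
  [4] y  {2}  => 2  0->2 ok
  [5] x  {0,1}  => 1  2->1 ok
  [6] x  {0,1}  => 1  1->1 ok
  [7] x  {0,1}  => 1  1->1 ok
  [8] x  {0,1}  => 0  1->0 ok
  [9] x  {0,1}  => 0  0->0 ok
  [10] y  {2}  => 2  0->2 ok
  [11] x  {0,1}  => 1  2->1 ok
  [12] x  {0,1}  => 0  1->0 ok
  [13] x  {0,1}  => 0  0->0 ok
  [14] y  {2}  => 2  0->2 ok

0,2,1,0,2,1,1,1,0,0,2,1,0,0,2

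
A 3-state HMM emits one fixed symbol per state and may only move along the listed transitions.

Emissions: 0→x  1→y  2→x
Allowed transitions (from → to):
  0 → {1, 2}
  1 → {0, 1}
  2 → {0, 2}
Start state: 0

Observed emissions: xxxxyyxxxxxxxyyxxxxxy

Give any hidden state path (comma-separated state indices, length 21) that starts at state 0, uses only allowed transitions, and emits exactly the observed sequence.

0,2,2,0,1,1,0,2,2,0,2,2,0,1,1,0,2,0,2,0,1

  pos 0: x in {0,2}, choose 0; start
  pos 1: x in {0,2}, choose 2; 0->2 ok
  pos 2: x in {0,2}, choose 2; 2->2 ok
  pos 3: x in {0,2}, choose 0; 2->0 ok
  pos 4: y in {1}, choose 1; 0->1 ok
  pos 5: y in {1}, choose 1; 1->1 ok
  pos 6: x in {0,2}, choose 0; 1->0 ok
  pos 7: x in {0,2}, choose 2; 0->2 ok
  pos 8: x in {0,2}, choose 2; 2->2 ok
  pos 9: x in {0,2}, choose 0; 2->0 ok
  pos 10: x in {0,2}, choose 2; 0->2 ok
  pos 11: x in {0,2}, choose 2; 2->2 ok
  pos 12: x in {0,2}, choose 0; 2->0 ok
  pos 13: y in {1}, choose 1; 0->1 ok
  pos 14: y in {1}, choose 1; 1->1 ok
  pos 15: x in {0,2}, choose 0; 1->0 ok
  pos 16: x in {0,2}, choose 2; 0->2 ok
  pos 17: x in {0,2}, choose 0; 2->0 ok
  pos 18: x in {0,2}, choose 2; 0->2 ok
  pos 19: x in {0,2}, choose 0; 2->0 ok
  pos 20: y in {1}, choose 1; 0->1 ok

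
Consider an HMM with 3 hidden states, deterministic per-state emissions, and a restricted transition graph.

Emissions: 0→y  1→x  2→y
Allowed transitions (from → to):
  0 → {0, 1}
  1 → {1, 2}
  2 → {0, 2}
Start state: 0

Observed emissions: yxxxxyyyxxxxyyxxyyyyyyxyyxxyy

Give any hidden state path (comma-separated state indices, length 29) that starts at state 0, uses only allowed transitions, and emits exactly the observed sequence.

0,1,1,1,1,2,2,0,1,1,1,1,2,0,1,1,2,2,2,2,2,0,1,2,0,1,1,2,0

  0: obs=y cand={0,2} pick 0 [start]
  1: obs=x cand={1} pick 1 [0->1 ok]
  2: obs=x cand={1} pick 1 [1->1 ok]
  3: obs=x cand={1} pick 1 [1->1 ok]
  4: obs=x cand={1} pick 1 [1->1 ok]
  5: obs=y cand={0,2} pick 2 [1->2 ok]
  6: obs=y cand={0,2} pick 2 [2->2 ok]
  7: obs=y cand={0,2} pick 0 [2->0 ok]
  8: obs=x cand={1} pick 1 [0->1 ok]
  9: obs=x cand={1} pick 1 [1->1 ok]
  10: obs=x cand={1} pick 1 [1->1 ok]
  11: obs=x cand={1} pick 1 [1->1 ok]
  12: obs=y cand={0,2} pick 2 [1->2 ok]
  13: obs=y cand={0,2} pick 0 [2->0 ok]
  14: obs=x cand={1} pick 1 [0->1 ok]
  15: obs=x cand={1} pick 1 [1->1 ok]
  16: obs=y cand={0,2} pick 2 [1->2 ok]
  17: obs=y cand={0,2} pick 2 [2->2 ok]
  18: obs=y cand={0,2} pick 2 [2->2 ok]
  19: obs=y cand={0,2} pick 2 [2->2 ok]
  20: obs=y cand={0,2} pick 2 [2->2 ok]
  21: obs=y cand={0,2} pick 0 [2->0 ok]
  22: obs=x cand={1} pick 1 [0->1 ok]
  23: obs=y cand={0,2} pick 2 [1->2 ok]
  24: obs=y cand={0,2} pick 0 [2->0 ok]
  25: obs=x cand={1} pick 1 [0->1 ok]
  26: obs=x cand={1} pick 1 [1->1 ok]
  27: obs=y cand={0,2} pick 2 [1->2 ok]
  28: obs=y cand={0,2} pick 0 [2->0 ok]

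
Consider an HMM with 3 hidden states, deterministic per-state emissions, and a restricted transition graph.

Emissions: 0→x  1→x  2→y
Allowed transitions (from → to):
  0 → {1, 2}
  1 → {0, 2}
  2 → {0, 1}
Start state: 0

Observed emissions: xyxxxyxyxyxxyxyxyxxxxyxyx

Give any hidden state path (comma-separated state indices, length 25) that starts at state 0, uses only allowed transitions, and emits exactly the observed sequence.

  t0 'x' -> {0,1}, take 0 (start)
  t1 'y' -> {2}, take 2 (0->2 ok)
  t2 'x' -> {0,1}, take 1 (2->1 ok)
  t3 'x' -> {0,1}, take 0 (1->0 ok)
  t4 'x' -> {0,1}, take 1 (0->1 ok)
  t5 'y' -> {2}, take 2 (1->2 ok)
  t6 'x' -> {0,1}, take 0 (2->0 ok)
  t7 'y' -> {2}, take 2 (0->2 ok)
  t8 'x' -> {0,1}, take 0 (2->0 ok)
  t9 'y' -> {2}, take 2 (0->2 ok)
  t10 'x' -> {0,1}, take 0 (2->0 ok)
  t11 'x' -> {0,1}, take 1 (0->1 ok)
  t12 'y' -> {2}, take 2 (1->2 ok)
  t13 'x' -> {0,1}, take 1 (2->1 ok)
  t14 'y' -> {2}, take 2 (1->2 ok)
  t15 'x' -> {0,1}, take 0 (2->0 ok)
  t16 'y' -> {2}, take 2 (0->2 ok)
  t17 'x' -> {0,1}, take 0 (2->0 ok)
  t18 'x' -> {0,1}, take 1 (0->1 ok)
  t19 'x' -> {0,1}, take 0 (1->0 ok)
  t20 'x' -> {0,1}, take 1 (0->1 ok)
  t21 'y' -> {2}, take 2 (1->2 ok)
  t22 'x' -> {0,1}, take 1 (2->1 ok)
  t23 'y' -> {2}, take 2 (1->2 ok)
  t24 'x' -> {0,1}, take 0 (2->0 ok)

0,2,1,0,1,2,0,2,0,2,0,1,2,1,2,0,2,0,1,0,1,2,1,2,0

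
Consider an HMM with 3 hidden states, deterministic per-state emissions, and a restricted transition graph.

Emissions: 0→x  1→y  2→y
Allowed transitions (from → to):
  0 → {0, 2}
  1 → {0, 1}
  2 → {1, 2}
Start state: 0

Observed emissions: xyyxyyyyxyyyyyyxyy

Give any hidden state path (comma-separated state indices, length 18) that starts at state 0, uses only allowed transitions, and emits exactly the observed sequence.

  [0] x  {0}  => 0  start
  [1] y  {1,2}  => 2  0->2 ok
  [2] y  {1,2}  => 1  2->1 ok
  [3] x  {0}  => 0  1->0 ok
  [4] y  {1,2}  => 2  0->2 ok
  [5] y  {1,2}  => 1  2->1 ok
  [6] y  {1,2}  => 1  1->1 ok
  [7] y  {1,2}  => 1  1->1 ok
  [8] x  {0}  => 0  1->0 ok
  [9] y  {1,2}  => 2  0->2 ok
  [10] y  {1,2}  => 2  2->2 ok
  [11] y  {1,2}  => 2  2->2 ok
  [12] y  {1,2}  => 1  2->1 ok
  [13] y  {1,2}  => 1  1->1 ok
  [14] y  {1,2}  => 1  1->1 ok
  [15] x  {0}  => 0  1->0 ok
  [16] y  {1,2}  => 2  0->2 ok
  [17] y  {1,2}  => 2  2->2 ok

0,2,1,0,2,1,1,1,0,2,2,2,1,1,1,0,2,2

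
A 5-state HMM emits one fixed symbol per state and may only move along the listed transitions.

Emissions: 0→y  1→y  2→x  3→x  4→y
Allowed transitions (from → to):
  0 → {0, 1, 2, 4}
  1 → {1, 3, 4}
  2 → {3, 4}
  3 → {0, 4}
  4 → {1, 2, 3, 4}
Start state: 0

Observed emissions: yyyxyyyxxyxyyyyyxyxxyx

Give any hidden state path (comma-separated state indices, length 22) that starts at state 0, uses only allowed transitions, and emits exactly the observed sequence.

0,1,4,2,4,1,4,2,3,4,3,4,1,4,1,4,3,0,2,3,4,2

  t0 'y' -> {0,1,4}, take 0 (start)
  t1 'y' -> {0,1,4}, take 1 (0->1 ok)
  t2 'y' -> {0,1,4}, take 4 (1->4 ok)
  t3 'x' -> {2,3}, take 2 (4->2 ok)
  t4 'y' -> {0,1,4}, take 4 (2->4 ok)
  t5 'y' -> {0,1,4}, take 1 (4->1 ok)
  t6 'y' -> {0,1,4}, take 4 (1->4 ok)
  t7 'x' -> {2,3}, take 2 (4->2 ok)
  t8 'x' -> {2,3}, take 3 (2->3 ok)
  t9 'y' -> {0,1,4}, take 4 (3->4 ok)
  t10 'x' -> {2,3}, take 3 (4->3 ok)
  t11 'y' -> {0,1,4}, take 4 (3->4 ok)
  t12 'y' -> {0,1,4}, take 1 (4->1 ok)
  t13 'y' -> {0,1,4}, take 4 (1->4 ok)
  t14 'y' -> {0,1,4}, take 1 (4->1 ok)
  t15 'y' -> {0,1,4}, take 4 (1->4 ok)
  t16 'x' -> {2,3}, take 3 (4->3 ok)
  t17 'y' -> {0,1,4}, take 0 (3->0 ok)
  t18 'x' -> {2,3}, take 2 (0->2 ok)
  t19 'x' -> {2,3}, take 3 (2->3 ok)
  t20 'y' -> {0,1,4}, take 4 (3->4 ok)
  t21 'x' -> {2,3}, take 2 (4->2 ok)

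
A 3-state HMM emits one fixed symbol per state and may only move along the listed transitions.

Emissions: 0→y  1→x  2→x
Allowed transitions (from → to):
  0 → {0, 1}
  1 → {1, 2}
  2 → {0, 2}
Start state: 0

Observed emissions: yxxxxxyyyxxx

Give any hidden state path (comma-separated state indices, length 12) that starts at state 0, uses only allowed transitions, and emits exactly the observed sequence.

0,1,1,1,2,2,0,0,0,1,1,2

  0: obs=y cand={0} pick 0 [start]
  1: obs=x cand={1,2} pick 1 [0->1 ok]
  2: obs=x cand={1,2} pick 1 [1->1 ok]
  3: obs=x cand={1,2} pick 1 [1->1 ok]
  4: obs=x cand={1,2} pick 2 [1->2 ok]
  5: obs=x cand={1,2} pick 2 [2->2 ok]
  6: obs=y cand={0} pick 0 [2->0 ok]
  7: obs=y cand={0} pick 0 [0->0 ok]
  8: obs=y cand={0} pick 0 [0->0 ok]
  9: obs=x cand={1,2} pick 1 [0->1 ok]
  10: obs=x cand={1,2} pick 1 [1->1 ok]
  11: obs=x cand={1,2} pick 2 [1->2 ok]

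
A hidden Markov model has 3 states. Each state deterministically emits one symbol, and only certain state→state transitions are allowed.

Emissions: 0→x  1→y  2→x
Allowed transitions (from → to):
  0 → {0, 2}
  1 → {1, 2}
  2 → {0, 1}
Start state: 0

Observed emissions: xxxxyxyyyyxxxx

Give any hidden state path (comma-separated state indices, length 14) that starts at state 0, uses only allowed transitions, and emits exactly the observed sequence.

  pos 0: x in {0,2}, choose 0; start
  pos 1: x in {0,2}, choose 2; 0->2 ok
  pos 2: x in {0,2}, choose 0; 2->0 ok
  pos 3: x in {0,2}, choose 2; 0->2 ok
  pos 4: y in {1}, choose 1; 2->1 ok
  pos 5: x in {0,2}, choose 2; 1->2 ok
  pos 6: y in {1}, choose 1; 2->1 ok
  pos 7: y in {1}, choose 1; 1->1 ok
  pos 8: y in {1}, choose 1; 1->1 ok
  pos 9: y in {1}, choose 1; 1->1 ok
  pos 10: x in {0,2}, choose 2; 1->2 ok
  pos 11: x in {0,2}, choose 0; 2->0 ok
  pos 12: x in {0,2}, choose 0; 0->0 ok
  pos 13: x in {0,2}, choose 0; 0->0 ok

0,2,0,2,1,2,1,1,1,1,2,0,0,0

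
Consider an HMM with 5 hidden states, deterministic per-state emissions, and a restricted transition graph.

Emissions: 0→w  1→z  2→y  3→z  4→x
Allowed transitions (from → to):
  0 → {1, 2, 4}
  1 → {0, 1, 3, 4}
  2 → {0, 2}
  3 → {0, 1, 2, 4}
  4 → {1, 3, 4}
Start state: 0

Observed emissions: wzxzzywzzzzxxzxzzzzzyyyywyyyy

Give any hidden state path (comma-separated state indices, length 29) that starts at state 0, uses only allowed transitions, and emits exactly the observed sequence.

0,1,4,1,3,2,0,1,3,1,1,4,4,1,4,3,1,1,1,3,2,2,2,2,0,2,2,2,2

  [0] w  {0}  => 0  start
  [1] z  {1,3}  => 1  0->1 ok
  [2] x  {4}  => 4  1->4 ok
  [3] z  {1,3}  => 1  4->1 ok
  [4] z  {1,3}  => 3  1->3 ok
  [5] y  {2}  => 2  3->2 ok
  [6] w  {0}  => 0  2->0 ok
  [7] z  {1,3}  => 1  0->1 ok
  [8] z  {1,3}  => 3  1->3 ok
  [9] z  {1,3}  => 1  3->1 ok
  [10] z  {1,3}  => 1  1->1 ok
  [11] x  {4}  => 4  1->4 ok
  [12] x  {4}  => 4  4->4 ok
  [13] z  {1,3}  => 1  4->1 ok
  [14] x  {4}  => 4  1->4 ok
  [15] z  {1,3}  => 3  4->3 ok
  [16] z  {1,3}  => 1  3->1 ok
  [17] z  {1,3}  => 1  1->1 ok
  [18] z  {1,3}  => 1  1->1 ok
  [19] z  {1,3}  => 3  1->3 ok
  [20] y  {2}  => 2  3->2 ok
  [21] y  {2}  => 2  2->2 ok
  [22] y  {2}  => 2  2->2 ok
  [23] y  {2}  => 2  2->2 ok
  [24] w  {0}  => 0  2->0 ok
  [25] y  {2}  => 2  0->2 ok
  [26] y  {2}  => 2  2->2 ok
  [27] y  {2}  => 2  2->2 ok
  [28] y  {2}  => 2  2->2 ok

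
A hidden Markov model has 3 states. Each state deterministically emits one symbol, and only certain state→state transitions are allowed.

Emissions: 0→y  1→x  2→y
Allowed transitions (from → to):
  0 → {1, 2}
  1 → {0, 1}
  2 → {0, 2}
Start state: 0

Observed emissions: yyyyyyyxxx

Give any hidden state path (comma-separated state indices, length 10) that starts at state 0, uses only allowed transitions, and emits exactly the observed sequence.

0,2,2,2,2,2,0,1,1,1

  t0 'y' -> {0,2}, take 0 (start)
  t1 'y' -> {0,2}, take 2 (0->2 ok)
  t2 'y' -> {0,2}, take 2 (2->2 ok)
  t3 'y' -> {0,2}, take 2 (2->2 ok)
  t4 'y' -> {0,2}, take 2 (2->2 ok)
  t5 'y' -> {0,2}, take 2 (2->2 ok)
  t6 'y' -> {0,2}, take 0 (2->0 ok)
  t7 'x' -> {1}, take 1 (0->1 ok)
  t8 'x' -> {1}, take 1 (1->1 ok)
  t9 'x' -> {1}, take 1 (1->1 ok)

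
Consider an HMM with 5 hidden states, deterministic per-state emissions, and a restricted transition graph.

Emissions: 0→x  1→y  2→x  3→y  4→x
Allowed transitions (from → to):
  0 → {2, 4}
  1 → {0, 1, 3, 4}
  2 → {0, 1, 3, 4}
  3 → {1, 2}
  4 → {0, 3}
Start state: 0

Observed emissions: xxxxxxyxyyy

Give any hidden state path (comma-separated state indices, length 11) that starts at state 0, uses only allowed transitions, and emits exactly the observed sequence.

0,4,0,4,0,4,3,2,3,1,3

  0: obs=x cand={0,2,4} pick 0 [start]
  1: obs=x cand={0,2,4} pick 4 [0->4 ok]
  2: obs=x cand={0,2,4} pick 0 [4->0 ok]
  3: obs=x cand={0,2,4} pick 4 [0->4 ok]
  4: obs=x cand={0,2,4} pick 0 [4->0 ok]
  5: obs=x cand={0,2,4} pick 4 [0->4 ok]
  6: obs=y cand={1,3} pick 3 [4->3 ok]
  7: obs=x cand={0,2,4} pick 2 [3->2 ok]
  8: obs=y cand={1,3} pick 3 [2->3 ok]
  9: obs=y cand={1,3} pick 1 [3->1 ok]
  10: obs=y cand={1,3} pick 3 [1->3 ok]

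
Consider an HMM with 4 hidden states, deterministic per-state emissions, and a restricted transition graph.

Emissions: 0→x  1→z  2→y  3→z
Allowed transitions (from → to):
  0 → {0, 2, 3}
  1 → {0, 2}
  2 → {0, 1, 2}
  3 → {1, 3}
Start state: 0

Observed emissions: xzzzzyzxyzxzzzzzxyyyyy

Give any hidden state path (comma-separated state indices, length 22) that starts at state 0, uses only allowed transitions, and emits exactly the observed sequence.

0,3,3,3,1,2,1,0,2,1,0,3,3,3,3,1,0,2,2,2,2,2

  pos 0: x in {0}, choose 0; start
  pos 1: z in {1,3}, choose 3; 0->3 ok
  pos 2: z in {1,3}, choose 3; 3->3 ok
  pos 3: z in {1,3}, choose 3; 3->3 ok
  pos 4: z in {1,3}, choose 1; 3->1 ok
  pos 5: y in {2}, choose 2; 1->2 ok
  pos 6: z in {1,3}, choose 1; 2->1 ok
  pos 7: x in {0}, choose 0; 1->0 ok
  pos 8: y in {2}, choose 2; 0->2 ok
  pos 9: z in {1,3}, choose 1; 2->1 ok
  pos 10: x in {0}, choose 0; 1->0 ok
  pos 11: z in {1,3}, choose 3; 0->3 ok
  pos 12: z in {1,3}, choose 3; 3->3 ok
  pos 13: z in {1,3}, choose 3; 3->3 ok
  pos 14: z in {1,3}, choose 3; 3->3 ok
  pos 15: z in {1,3}, choose 1; 3->1 ok
  pos 16: x in {0}, choose 0; 1->0 ok
  pos 17: y in {2}, choose 2; 0->2 ok
  pos 18: y in {2}, choose 2; 2->2 ok
  pos 19: y in {2}, choose 2; 2->2 ok
  pos 20: y in {2}, choose 2; 2->2 ok
  pos 21: y in {2}, choose 2; 2->2 ok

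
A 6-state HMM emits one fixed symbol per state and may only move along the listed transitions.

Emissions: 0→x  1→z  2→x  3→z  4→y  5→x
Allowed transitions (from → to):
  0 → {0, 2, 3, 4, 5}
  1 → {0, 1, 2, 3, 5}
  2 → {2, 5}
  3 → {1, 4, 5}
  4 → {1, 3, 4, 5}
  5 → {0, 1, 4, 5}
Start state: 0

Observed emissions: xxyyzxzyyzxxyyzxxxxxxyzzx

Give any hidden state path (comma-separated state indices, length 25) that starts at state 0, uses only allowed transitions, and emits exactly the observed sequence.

0,0,4,4,1,0,3,4,4,3,5,5,4,4,1,2,2,2,5,5,0,4,1,1,0

  [0] x  {0,2,5}  => 0  start
  [1] x  {0,2,5}  => 0  0->0 ok
  [2] y  {4}  => 4  0->4 ok
  [3] y  {4}  => 4  4->4 ok
  [4] z  {1,3}  => 1  4->1 ok
  [5] x  {0,2,5}  => 0  1->0 ok
  [6] z  {1,3}  => 3  0->3 ok
  [7] y  {4}  => 4  3->4 ok
  [8] y  {4}  => 4  4->4 ok
  [9] z  {1,3}  => 3  4->3 ok
  [10] x  {0,2,5}  => 5  3->5 ok
  [11] x  {0,2,5}  => 5  5->5 ok
  [12] y  {4}  => 4  5->4 ok
  [13] y  {4}  => 4  4->4 ok
  [14] z  {1,3}  => 1  4->1 ok
  [15] x  {0,2,5}  => 2  1->2 ok
  [16] x  {0,2,5}  => 2  2->2 ok
  [17] x  {0,2,5}  => 2  2->2 ok
  [18] x  {0,2,5}  => 5  2->5 ok
  [19] x  {0,2,5}  => 5  5->5 ok
  [20] x  {0,2,5}  => 0  5->0 ok
  [21] y  {4}  => 4  0->4 ok
  [22] z  {1,3}  => 1  4->1 ok
  [23] z  {1,3}  => 1  1->1 ok
  [24] x  {0,2,5}  => 0  1->0 ok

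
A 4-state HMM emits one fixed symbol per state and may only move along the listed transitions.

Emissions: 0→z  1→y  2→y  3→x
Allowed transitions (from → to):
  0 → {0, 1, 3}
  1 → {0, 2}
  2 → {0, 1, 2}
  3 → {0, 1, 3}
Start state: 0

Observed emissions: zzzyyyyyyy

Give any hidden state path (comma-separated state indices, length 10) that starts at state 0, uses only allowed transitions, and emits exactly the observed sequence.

0,0,0,1,2,2,1,2,2,1

  t0 'z' -> {0}, take 0 (start)
  t1 'z' -> {0}, take 0 (0->0 ok)
  t2 'z' -> {0}, take 0 (0->0 ok)
  t3 'y' -> {1,2}, take 1 (0->1 ok)
  t4 'y' -> {1,2}, take 2 (1->2 ok)
  t5 'y' -> {1,2}, take 2 (2->2 ok)
  t6 'y' -> {1,2}, take 1 (2->1 ok)
  t7 'y' -> {1,2}, take 2 (1->2 ok)
  t8 'y' -> {1,2}, take 2 (2->2 ok)
  t9 'y' -> {1,2}, take 1 (2->1 ok)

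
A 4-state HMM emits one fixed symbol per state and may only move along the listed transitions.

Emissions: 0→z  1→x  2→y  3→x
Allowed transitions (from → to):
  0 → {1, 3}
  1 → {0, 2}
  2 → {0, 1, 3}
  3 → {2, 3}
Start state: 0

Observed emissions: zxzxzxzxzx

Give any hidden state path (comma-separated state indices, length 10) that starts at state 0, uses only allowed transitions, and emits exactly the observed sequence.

0,1,0,1,0,1,0,1,0,1

  [0] z  {0}  => 0  start
  [1] x  {1,3}  => 1  0->1 ok
  [2] z  {0}  => 0  1->0 ok
  [3] x  {1,3}  => 1  0->1 ok
  [4] z  {0}  => 0  1->0 ok
  [5] x  {1,3}  => 1  0->1 ok
  [6] z  {0}  => 0  1->0 ok
  [7] x  {1,3}  => 1  0->1 ok
  [8] z  {0}  => 0  1->0 ok
  [9] x  {1,3}  => 1  0->1 ok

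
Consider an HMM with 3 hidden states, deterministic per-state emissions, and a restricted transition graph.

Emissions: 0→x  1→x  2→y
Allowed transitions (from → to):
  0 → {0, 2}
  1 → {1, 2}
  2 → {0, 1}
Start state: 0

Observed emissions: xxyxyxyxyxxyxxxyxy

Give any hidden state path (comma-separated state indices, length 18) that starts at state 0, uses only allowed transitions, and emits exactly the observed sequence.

  t0 'x' -> {0,1}, take 0 (start)
  t1 'x' -> {0,1}, take 0 (0->0 ok)
  t2 'y' -> {2}, take 2 (0->2 ok)
  t3 'x' -> {0,1}, take 0 (2->0 ok)
  t4 'y' -> {2}, take 2 (0->2 ok)
  t5 'x' -> {0,1}, take 0 (2->0 ok)
  t6 'y' -> {2}, take 2 (0->2 ok)
  t7 'x' -> {0,1}, take 1 (2->1 ok)
  t8 'y' -> {2}, take 2 (1->2 ok)
  t9 'x' -> {0,1}, take 0 (2->0 ok)
  t10 'x' -> {0,1}, take 0 (0->0 ok)
  t11 'y' -> {2}, take 2 (0->2 ok)
  t12 'x' -> {0,1}, take 0 (2->0 ok)
  t13 'x' -> {0,1}, take 0 (0->0 ok)
  t14 'x' -> {0,1}, take 0 (0->0 ok)
  t15 'y' -> {2}, take 2 (0->2 ok)
  t16 'x' -> {0,1}, take 1 (2->1 ok)
  t17 'y' -> {2}, take 2 (1->2 ok)

0,0,2,0,2,0,2,1,2,0,0,2,0,0,0,2,1,2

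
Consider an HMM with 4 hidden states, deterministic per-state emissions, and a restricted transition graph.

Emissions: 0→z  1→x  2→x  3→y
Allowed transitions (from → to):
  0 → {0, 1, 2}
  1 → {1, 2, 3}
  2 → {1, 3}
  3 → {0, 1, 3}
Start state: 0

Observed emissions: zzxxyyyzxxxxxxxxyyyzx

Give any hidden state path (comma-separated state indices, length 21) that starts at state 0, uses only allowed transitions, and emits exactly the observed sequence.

  0: obs=z cand={0} pick 0 [start]
  1: obs=z cand={0} pick 0 [0->0 ok]
  2: obs=x cand={1,2} pick 1 [0->1 ok]
  3: obs=x cand={1,2} pick 2 [1->2 ok]
  4: obs=y cand={3} pick 3 [2->3 ok]
  5: obs=y cand={3} pick 3 [3->3 ok]
  6: obs=y cand={3} pick 3 [3->3 ok]
  7: obs=z cand={0} pick 0 [3->0 ok]
  8: obs=x cand={1,2} pick 2 [0->2 ok]
  9: obs=x cand={1,2} pick 1 [2->1 ok]
  10: obs=x cand={1,2} pick 1 [1->1 ok]
  11: obs=x cand={1,2} pick 1 [1->1 ok]
  12: obs=x cand={1,2} pick 1 [1->1 ok]
  13: obs=x cand={1,2} pick 2 [1->2 ok]
  14: obs=x cand={1,2} pick 1 [2->1 ok]
  15: obs=x cand={1,2} pick 2 [1->2 ok]
  16: obs=y cand={3} pick 3 [2->3 ok]
  17: obs=y cand={3} pick 3 [3->3 ok]
  18: obs=y cand={3} pick 3 [3->3 ok]
  19: obs=z cand={0} pick 0 [3->0 ok]
  20: obs=x cand={1,2} pick 2 [0->2 ok]

0,0,1,2,3,3,3,0,2,1,1,1,1,2,1,2,3,3,3,0,2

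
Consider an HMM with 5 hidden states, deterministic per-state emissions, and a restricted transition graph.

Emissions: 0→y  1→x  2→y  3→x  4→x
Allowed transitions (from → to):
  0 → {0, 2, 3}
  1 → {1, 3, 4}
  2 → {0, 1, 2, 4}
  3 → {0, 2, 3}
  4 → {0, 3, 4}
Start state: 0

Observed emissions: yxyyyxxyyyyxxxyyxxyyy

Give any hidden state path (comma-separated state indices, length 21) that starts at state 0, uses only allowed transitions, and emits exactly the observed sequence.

  pos 0: y in {0,2}, choose 0; start
  pos 1: x in {1,3,4}, choose 3; 0->3 ok
  pos 2: y in {0,2}, choose 0; 3->0 ok
  pos 3: y in {0,2}, choose 2; 0->2 ok
  pos 4: y in {0,2}, choose 0; 2->0 ok
  pos 5: x in {1,3,4}, choose 3; 0->3 ok
  pos 6: x in {1,3,4}, choose 3; 3->3 ok
  pos 7: y in {0,2}, choose 2; 3->2 ok
  pos 8: y in {0,2}, choose 0; 2->0 ok
  pos 9: y in {0,2}, choose 2; 0->2 ok
  pos 10: y in {0,2}, choose 2; 2->2 ok
  pos 11: x in {1,3,4}, choose 4; 2->4 ok
  pos 12: x in {1,3,4}, choose 4; 4->4 ok
  pos 13: x in {1,3,4}, choose 4; 4->4 ok
  pos 14: y in {0,2}, choose 0; 4->0 ok
  pos 15: y in {0,2}, choose 2; 0->2 ok
  pos 16: x in {1,3,4}, choose 4; 2->4 ok
  pos 17: x in {1,3,4}, choose 4; 4->4 ok
  pos 18: y in {0,2}, choose 0; 4->0 ok
  pos 19: y in {0,2}, choose 0; 0->0 ok
  pos 20: y in {0,2}, choose 2; 0->2 ok

0,3,0,2,0,3,3,2,0,2,2,4,4,4,0,2,4,4,0,0,2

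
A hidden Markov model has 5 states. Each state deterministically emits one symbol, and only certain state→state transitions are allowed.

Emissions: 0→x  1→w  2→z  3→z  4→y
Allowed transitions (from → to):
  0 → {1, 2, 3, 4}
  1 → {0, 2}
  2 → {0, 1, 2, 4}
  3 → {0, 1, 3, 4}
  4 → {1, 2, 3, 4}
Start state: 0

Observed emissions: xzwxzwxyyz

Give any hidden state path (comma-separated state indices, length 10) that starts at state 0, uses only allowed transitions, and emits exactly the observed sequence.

  [0] x  {0}  => 0  start
  [1] z  {2,3}  => 2  0->2 ok
  [2] w  {1}  => 1  2->1 ok
  [3] x  {0}  => 0  1->0 ok
  [4] z  {2,3}  => 3  0->3 ok
  [5] w  {1}  => 1  3->1 ok
  [6] x  {0}  => 0  1->0 ok
  [7] y  {4}  => 4  0->4 ok
  [8] y  {4}  => 4  4->4 ok
  [9] z  {2,3}  => 3  4->3 ok

0,2,1,0,3,1,0,4,4,3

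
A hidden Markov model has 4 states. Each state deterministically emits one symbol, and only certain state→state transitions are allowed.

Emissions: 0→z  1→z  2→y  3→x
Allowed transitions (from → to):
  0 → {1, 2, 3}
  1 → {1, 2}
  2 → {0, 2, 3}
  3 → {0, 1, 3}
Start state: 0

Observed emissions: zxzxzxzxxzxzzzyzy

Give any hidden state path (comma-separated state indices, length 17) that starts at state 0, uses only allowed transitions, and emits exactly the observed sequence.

  pos 0: z in {0,1}, choose 0; start
  pos 1: x in {3}, choose 3; 0->3 ok
  pos 2: z in {0,1}, choose 0; 3->0 ok
  pos 3: x in {3}, choose 3; 0->3 ok
  pos 4: z in {0,1}, choose 0; 3->0 ok
  pos 5: x in {3}, choose 3; 0->3 ok
  pos 6: z in {0,1}, choose 0; 3->0 ok
  pos 7: x in {3}, choose 3; 0->3 ok
  pos 8: x in {3}, choose 3; 3->3 ok
  pos 9: z in {0,1}, choose 0; 3->0 ok
  pos 10: x in {3}, choose 3; 0->3 ok
  pos 11: z in {0,1}, choose 0; 3->0 ok
  pos 12: z in {0,1}, choose 1; 0->1 ok
  pos 13: z in {0,1}, choose 1; 1->1 ok
  pos 14: y in {2}, choose 2; 1->2 ok
  pos 15: z in {0,1}, choose 0; 2->0 ok
  pos 16: y in {2}, choose 2; 0->2 ok

0,3,0,3,0,3,0,3,3,0,3,0,1,1,2,0,2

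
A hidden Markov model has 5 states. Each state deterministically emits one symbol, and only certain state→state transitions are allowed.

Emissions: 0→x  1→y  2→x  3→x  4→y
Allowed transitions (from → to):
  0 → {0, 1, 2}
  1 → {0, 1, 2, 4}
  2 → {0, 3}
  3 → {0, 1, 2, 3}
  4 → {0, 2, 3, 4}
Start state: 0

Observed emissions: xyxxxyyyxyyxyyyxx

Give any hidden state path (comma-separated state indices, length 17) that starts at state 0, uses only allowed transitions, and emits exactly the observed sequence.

  0: obs=x cand={0,2,3} pick 0 [start]
  1: obs=y cand={1,4} pick 1 [0->1 ok]
  2: obs=x cand={0,2,3} pick 0 [1->0 ok]
  3: obs=x cand={0,2,3} pick 2 [0->2 ok]
  4: obs=x cand={0,2,3} pick 0 [2->0 ok]
  5: obs=y cand={1,4} pick 1 [0->1 ok]
  6: obs=y cand={1,4} pick 1 [1->1 ok]
  7: obs=y cand={1,4} pick 4 [1->4 ok]
  8: obs=x cand={0,2,3} pick 3 [4->3 ok]
  9: obs=y cand={1,4} pick 1 [3->1 ok]
  10: obs=y cand={1,4} pick 4 [1->4 ok]
  11: obs=x cand={0,2,3} pick 0 [4->0 ok]
  12: obs=y cand={1,4} pick 1 [0->1 ok]
  13: obs=y cand={1,4} pick 1 [1->1 ok]
  14: obs=y cand={1,4} pick 4 [1->4 ok]
  15: obs=x cand={0,2,3} pick 2 [4->2 ok]
  16: obs=x cand={0,2,3} pick 0 [2->0 ok]

0,1,0,2,0,1,1,4,3,1,4,0,1,1,4,2,0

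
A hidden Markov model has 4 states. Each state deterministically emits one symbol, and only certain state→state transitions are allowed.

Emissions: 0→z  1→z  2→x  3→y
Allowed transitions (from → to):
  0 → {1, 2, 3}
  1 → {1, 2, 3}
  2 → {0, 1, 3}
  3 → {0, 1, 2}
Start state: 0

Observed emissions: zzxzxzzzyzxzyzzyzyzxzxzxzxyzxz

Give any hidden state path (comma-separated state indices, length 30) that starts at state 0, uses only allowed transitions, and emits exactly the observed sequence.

0,1,2,0,2,1,1,1,3,1,2,0,3,1,1,3,1,3,0,2,1,2,0,2,0,2,3,0,2,1

  t0 'z' -> {0,1}, take 0 (start)
  t1 'z' -> {0,1}, take 1 (0->1 ok)
  t2 'x' -> {2}, take 2 (1->2 ok)
  t3 'z' -> {0,1}, take 0 (2->0 ok)
  t4 'x' -> {2}, take 2 (0->2 ok)
  t5 'z' -> {0,1}, take 1 (2->1 ok)
  t6 'z' -> {0,1}, take 1 (1->1 ok)
  t7 'z' -> {0,1}, take 1 (1->1 ok)
  t8 'y' -> {3}, take 3 (1->3 ok)
  t9 'z' -> {0,1}, take 1 (3->1 ok)
  t10 'x' -> {2}, take 2 (1->2 ok)
  t11 'z' -> {0,1}, take 0 (2->0 ok)
  t12 'y' -> {3}, take 3 (0->3 ok)
  t13 'z' -> {0,1}, take 1 (3->1 ok)
  t14 'z' -> {0,1}, take 1 (1->1 ok)
  t15 'y' -> {3}, take 3 (1->3 ok)
  t16 'z' -> {0,1}, take 1 (3->1 ok)
  t17 'y' -> {3}, take 3 (1->3 ok)
  t18 'z' -> {0,1}, take 0 (3->0 ok)
  t19 'x' -> {2}, take 2 (0->2 ok)
  t20 'z' -> {0,1}, take 1 (2->1 ok)
  t21 'x' -> {2}, take 2 (1->2 ok)
  t22 'z' -> {0,1}, take 0 (2->0 ok)
  t23 'x' -> {2}, take 2 (0->2 ok)
  t24 'z' -> {0,1}, take 0 (2->0 ok)
  t25 'x' -> {2}, take 2 (0->2 ok)
  t26 'y' -> {3}, take 3 (2->3 ok)
  t27 'z' -> {0,1}, take 0 (3->0 ok)
  t28 'x' -> {2}, take 2 (0->2 ok)
  t29 'z' -> {0,1}, take 1 (2->1 ok)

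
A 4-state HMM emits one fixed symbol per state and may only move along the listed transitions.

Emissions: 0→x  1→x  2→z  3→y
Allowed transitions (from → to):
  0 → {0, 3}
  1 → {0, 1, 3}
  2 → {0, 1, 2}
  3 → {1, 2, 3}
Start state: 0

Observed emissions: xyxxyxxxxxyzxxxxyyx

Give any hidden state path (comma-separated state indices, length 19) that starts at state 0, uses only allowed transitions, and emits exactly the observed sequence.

0,3,1,0,3,1,0,0,0,0,3,2,1,1,1,0,3,3,1

  [0] x  {0,1}  => 0  start
  [1] y  {3}  => 3  0->3 ok
  [2] x  {0,1}  => 1  3->1 ok
  [3] x  {0,1}  => 0  1->0 ok
  [4] y  {3}  => 3  0->3 ok
  [5] x  {0,1}  => 1  3->1 ok
  [6] x  {0,1}  => 0  1->0 ok
  [7] x  {0,1}  => 0  0->0 ok
  [8] x  {0,1}  => 0  0->0 ok
  [9] x  {0,1}  => 0  0->0 ok
  [10] y  {3}  => 3  0->3 ok
  [11] z  {2}  => 2  3->2 ok
  [12] x  {0,1}  => 1  2->1 ok
  [13] x  {0,1}  => 1  1->1 ok
  [14] x  {0,1}  => 1  1->1 ok
  [15] x  {0,1}  => 0  1->0 ok
  [16] y  {3}  => 3  0->3 ok
  [17] y  {3}  => 3  3->3 ok
  [18] x  {0,1}  => 1  3->1 ok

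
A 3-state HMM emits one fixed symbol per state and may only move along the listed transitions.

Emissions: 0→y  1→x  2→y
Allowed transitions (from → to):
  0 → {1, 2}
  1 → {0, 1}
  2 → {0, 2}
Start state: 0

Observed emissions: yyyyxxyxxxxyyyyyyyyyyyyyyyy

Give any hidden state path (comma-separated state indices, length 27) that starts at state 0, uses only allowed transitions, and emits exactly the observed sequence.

  t0 'y' -> {0,2}, take 0 (start)
  t1 'y' -> {0,2}, take 2 (0->2 ok)
  t2 'y' -> {0,2}, take 2 (2->2 ok)
  t3 'y' -> {0,2}, take 0 (2->0 ok)
  t4 'x' -> {1}, take 1 (0->1 ok)
  t5 'x' -> {1}, take 1 (1->1 ok)
  t6 'y' -> {0,2}, take 0 (1->0 ok)
  t7 'x' -> {1}, take 1 (0->1 ok)
  t8 'x' -> {1}, take 1 (1->1 ok)
  t9 'x' -> {1}, take 1 (1->1 ok)
  t10 'x' -> {1}, take 1 (1->1 ok)
  t11 'y' -> {0,2}, take 0 (1->0 ok)
  t12 'y' -> {0,2}, take 2 (0->2 ok)
  t13 'y' -> {0,2}, take 2 (2->2 ok)
  t14 'y' -> {0,2}, take 0 (2->0 ok)
  t15 'y' -> {0,2}, take 2 (0->2 ok)
  t16 'y' -> {0,2}, take 2 (2->2 ok)
  t17 'y' -> {0,2}, take 2 (2->2 ok)
  t18 'y' -> {0,2}, take 0 (2->0 ok)
  t19 'y' -> {0,2}, take 2 (0->2 ok)
  t20 'y' -> {0,2}, take 2 (2->2 ok)
  t21 'y' -> {0,2}, take 0 (2->0 ok)
  t22 'y' -> {0,2}, take 2 (0->2 ok)
  t23 'y' -> {0,2}, take 0 (2->0 ok)
  t24 'y' -> {0,2}, take 2 (0->2 ok)
  t25 'y' -> {0,2}, take 2 (2->2 ok)
  t26 'y' -> {0,2}, take 2 (2->2 ok)

0,2,2,0,1,1,0,1,1,1,1,0,2,2,0,2,2,2,0,2,2,0,2,0,2,2,2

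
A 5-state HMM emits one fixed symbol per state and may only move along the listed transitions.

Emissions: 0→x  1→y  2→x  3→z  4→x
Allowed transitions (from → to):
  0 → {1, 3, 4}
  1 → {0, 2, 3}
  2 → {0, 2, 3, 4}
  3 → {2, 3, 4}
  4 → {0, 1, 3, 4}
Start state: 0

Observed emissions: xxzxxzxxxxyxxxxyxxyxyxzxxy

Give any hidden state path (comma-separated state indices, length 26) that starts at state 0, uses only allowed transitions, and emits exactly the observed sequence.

0,4,3,4,4,3,4,4,0,4,1,2,4,0,4,1,2,0,1,0,1,2,3,4,4,1

  0: obs=x cand={0,2,4} pick 0 [start]
  1: obs=x cand={0,2,4} pick 4 [0->4 ok]
  2: obs=z cand={3} pick 3 [4->3 ok]
  3: obs=x cand={0,2,4} pick 4 [3->4 ok]
  4: obs=x cand={0,2,4} pick 4 [4->4 ok]
  5: obs=z cand={3} pick 3 [4->3 ok]
  6: obs=x cand={0,2,4} pick 4 [3->4 ok]
  7: obs=x cand={0,2,4} pick 4 [4->4 ok]
  8: obs=x cand={0,2,4} pick 0 [4->0 ok]
  9: obs=x cand={0,2,4} pick 4 [0->4 ok]
  10: obs=y cand={1} pick 1 [4->1 ok]
  11: obs=x cand={0,2,4} pick 2 [1->2 ok]
  12: obs=x cand={0,2,4} pick 4 [2->4 ok]
  13: obs=x cand={0,2,4} pick 0 [4->0 ok]
  14: obs=x cand={0,2,4} pick 4 [0->4 ok]
  15: obs=y cand={1} pick 1 [4->1 ok]
  16: obs=x cand={0,2,4} pick 2 [1->2 ok]
  17: obs=x cand={0,2,4} pick 0 [2->0 ok]
  18: obs=y cand={1} pick 1 [0->1 ok]
  19: obs=x cand={0,2,4} pick 0 [1->0 ok]
  20: obs=y cand={1} pick 1 [0->1 ok]
  21: obs=x cand={0,2,4} pick 2 [1->2 ok]
  22: obs=z cand={3} pick 3 [2->3 ok]
  23: obs=x cand={0,2,4} pick 4 [3->4 ok]
  24: obs=x cand={0,2,4} pick 4 [4->4 ok]
  25: obs=y cand={1} pick 1 [4->1 ok]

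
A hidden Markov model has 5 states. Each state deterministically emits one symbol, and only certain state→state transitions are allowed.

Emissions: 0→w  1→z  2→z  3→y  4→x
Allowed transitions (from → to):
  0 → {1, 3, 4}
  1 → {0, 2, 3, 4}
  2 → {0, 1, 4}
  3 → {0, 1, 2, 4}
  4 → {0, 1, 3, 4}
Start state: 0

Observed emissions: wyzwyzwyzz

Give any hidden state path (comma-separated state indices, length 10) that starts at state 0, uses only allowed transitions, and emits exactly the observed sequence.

0,3,1,0,3,1,0,3,2,1

  0: obs=w cand={0} pick 0 [start]
  1: obs=y cand={3} pick 3 [0->3 ok]
  2: obs=z cand={1,2} pick 1 [3->1 ok]
  3: obs=w cand={0} pick 0 [1->0 ok]
  4: obs=y cand={3} pick 3 [0->3 ok]
  5: obs=z cand={1,2} pick 1 [3->1 ok]
  6: obs=w cand={0} pick 0 [1->0 ok]
  7: obs=y cand={3} pick 3 [0->3 ok]
  8: obs=z cand={1,2} pick 2 [3->2 ok]
  9: obs=z cand={1,2} pick 1 [2->1 ok]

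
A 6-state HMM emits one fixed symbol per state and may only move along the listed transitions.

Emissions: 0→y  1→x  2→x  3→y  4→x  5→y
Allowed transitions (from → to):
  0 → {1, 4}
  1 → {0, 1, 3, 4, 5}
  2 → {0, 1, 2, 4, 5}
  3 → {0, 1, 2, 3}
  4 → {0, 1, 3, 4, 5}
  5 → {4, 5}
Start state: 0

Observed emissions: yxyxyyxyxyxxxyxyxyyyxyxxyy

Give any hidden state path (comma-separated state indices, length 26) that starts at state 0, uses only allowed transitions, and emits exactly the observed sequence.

  [0] y  {0,3,5}  => 0  start
  [1] x  {1,2,4}  => 1  0->1 ok
  [2] y  {0,3,5}  => 5  1->5 ok
  [3] x  {1,2,4}  => 4  5->4 ok
  [4] y  {0,3,5}  => 3  4->3 ok
  [5] y  {0,3,5}  => 3  3->3 ok
  [6] x  {1,2,4}  => 1  3->1 ok
  [7] y  {0,3,5}  => 0  1->0 ok
  [8] x  {1,2,4}  => 4  0->4 ok
  [9] y  {0,3,5}  => 0  4->0 ok
  [10] x  {1,2,4}  => 1  0->1 ok
  [11] x  {1,2,4}  => 1  1->1 ok
  [12] x  {1,2,4}  => 4  1->4 ok
  [13] y  {0,3,5}  => 3  4->3 ok
  [14] x  {1,2,4}  => 1  3->1 ok
  [15] y  {0,3,5}  => 5  1->5 ok
  [16] x  {1,2,4}  => 4  5->4 ok
  [17] y  {0,3,5}  => 3  4->3 ok
  [18] y  {0,3,5}  => 3  3->3 ok
  [19] y  {0,3,5}  => 0  3->0 ok
  [20] x  {1,2,4}  => 4  0->4 ok
  [21] y  {0,3,5}  => 0  4->0 ok
  [22] x  {1,2,4}  => 4  0->4 ok
  [23] x  {1,2,4}  => 4  4->4 ok
  [24] y  {0,3,5}  => 5  4->5 ok
  [25] y  {0,3,5}  => 5  5->5 ok

0,1,5,4,3,3,1,0,4,0,1,1,4,3,1,5,4,3,3,0,4,0,4,4,5,5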